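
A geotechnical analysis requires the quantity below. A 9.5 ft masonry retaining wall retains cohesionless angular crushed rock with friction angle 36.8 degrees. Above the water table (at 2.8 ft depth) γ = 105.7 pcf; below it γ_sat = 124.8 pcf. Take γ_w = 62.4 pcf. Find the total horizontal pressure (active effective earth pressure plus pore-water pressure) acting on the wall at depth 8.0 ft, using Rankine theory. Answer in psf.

480 psf

K_a = (1 − sin φ)/(1 + sin φ) = 0.2508.
γ' = 124.8 − 62.4 = 62.40 pcf.
Effective vertical stress at 8.0 ft: σ'_v = 105.7×2.8 + 62.40×5.20 = 620.4 psf.
σ'_h = K_a σ'_v = 0.2508 × 620.4 = 155.6 psf; u = γ_w × 5.20 = 324.5 psf.
Total σ_h = 155.6 + 324.5 = 480.1 psf.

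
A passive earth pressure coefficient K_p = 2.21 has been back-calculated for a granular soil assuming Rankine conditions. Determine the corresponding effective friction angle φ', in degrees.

K_p = (1+sin φ)/(1−sin φ) ⇒ sin φ = (K_p − 1)/(K_p + 1) = 0.3769.
φ = arcsin(0.3769) = 22.14°.

22.1°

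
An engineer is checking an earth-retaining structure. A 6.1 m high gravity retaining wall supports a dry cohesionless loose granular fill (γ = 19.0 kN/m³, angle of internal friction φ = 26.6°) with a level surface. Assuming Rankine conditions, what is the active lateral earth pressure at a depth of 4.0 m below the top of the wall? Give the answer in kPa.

29.0 kPa

K_a = (1 − sin φ)/(1 + sin φ) = 0.3814.
σ_h = K_a γ z = 0.3814 × 19.0 × 4.0 = 28.99 kPa.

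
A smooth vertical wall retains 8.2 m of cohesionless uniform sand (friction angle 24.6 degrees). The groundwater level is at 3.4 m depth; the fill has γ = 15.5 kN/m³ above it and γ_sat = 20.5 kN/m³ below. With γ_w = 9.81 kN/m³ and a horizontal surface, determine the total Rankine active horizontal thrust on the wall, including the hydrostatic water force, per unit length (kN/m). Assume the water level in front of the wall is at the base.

K_a = tan²(45° − φ/2) = 0.4121.
γ' = 20.5 − 9.81 = 10.69 kN/m³. Depth below WT = 4.8 m.
σ'_h at WT = K_a γ d_w = 21.72 kPa; at base = 21.72 + K_a γ' × 4.8 = 42.87 kPa.
P₁ (0–3.4 m) = ½×21.72×3.4 = 36.92. P₂ (3.4–8.2 m) = ½(21.72+42.87)×4.8 = 155.0.
P_w = ½ γ_w h₂² = 0.5×9.81×4.8² = 113.0. Total = 36.92+155.0+113.0 = 304.9 kN/m.

305 kN/m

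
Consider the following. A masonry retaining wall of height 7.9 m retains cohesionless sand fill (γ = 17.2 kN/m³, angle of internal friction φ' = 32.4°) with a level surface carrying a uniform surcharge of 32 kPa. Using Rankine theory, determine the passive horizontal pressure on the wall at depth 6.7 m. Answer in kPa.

K_p = (1 + sin φ)/(1 − sin φ) = 3.309.
σ_v = γz + q = 17.2 × 6.7 + 32 = 147.2 kPa.
σ_h = K_p σ_v = 3.309 × 147.2 = 487.2 kPa.

487 kPa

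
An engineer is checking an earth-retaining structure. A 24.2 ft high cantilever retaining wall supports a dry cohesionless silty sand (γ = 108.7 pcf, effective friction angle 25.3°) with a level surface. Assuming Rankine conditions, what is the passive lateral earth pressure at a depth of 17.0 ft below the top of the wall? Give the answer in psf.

K_p = (1 + sin φ)/(1 − sin φ) = 2.493.
σ_h = K_p γ z = 2.493 × 108.7 × 17.0 = 4606 psf.

4610 psf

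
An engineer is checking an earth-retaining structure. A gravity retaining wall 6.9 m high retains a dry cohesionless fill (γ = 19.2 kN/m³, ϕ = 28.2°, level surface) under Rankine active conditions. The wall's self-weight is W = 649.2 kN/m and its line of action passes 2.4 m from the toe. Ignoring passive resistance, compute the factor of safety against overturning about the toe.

4.14

K_a = tan²(45° − 28.2°/2) = 0.3582.
P_a = ½K_aγH² = 0.5×0.3582×19.2×6.9² = 163.7 kN/m, acting at H/3 = 2.300 m above the base.
Overturning moment M_o = P_a × H/3 = 163.7 × 2.300 = 376.5.
Resisting moment M_r = W × 2.4 = 649.2 × 2.4 = 1558.
FS_overturning = M_r/M_o = 1558/376.5 = 4.138.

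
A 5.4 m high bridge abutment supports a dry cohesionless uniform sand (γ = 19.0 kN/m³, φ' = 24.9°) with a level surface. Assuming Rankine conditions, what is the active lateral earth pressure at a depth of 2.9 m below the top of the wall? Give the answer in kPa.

22.4 kPa

K_a = (1 − sin φ)/(1 + sin φ) = 0.4074.
σ_h = K_a γ z = 0.4074 × 19.0 × 2.9 = 22.45 kPa.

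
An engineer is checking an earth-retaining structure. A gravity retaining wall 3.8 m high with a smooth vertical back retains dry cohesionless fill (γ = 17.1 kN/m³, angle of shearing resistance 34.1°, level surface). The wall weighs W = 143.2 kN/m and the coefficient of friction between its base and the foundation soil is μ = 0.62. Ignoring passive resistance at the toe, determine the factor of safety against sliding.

K_a = tan²(45° − 34.1°/2) = 0.2815.
P_a = ½K_aγH² = 0.5×0.2815×17.1×3.8² = 34.76 kN/m, acting at H/3 = 1.267 m above the base.
FS_sliding = μW / P_a = 0.62×143.2 / 34.76 = 2.554.

2.55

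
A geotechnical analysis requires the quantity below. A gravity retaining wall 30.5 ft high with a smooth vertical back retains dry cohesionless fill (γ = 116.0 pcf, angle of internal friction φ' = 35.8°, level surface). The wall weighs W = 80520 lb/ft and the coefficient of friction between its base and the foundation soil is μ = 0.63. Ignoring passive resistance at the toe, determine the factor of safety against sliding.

K_a = tan²(45° − 35.8°/2) = 0.2619.
P_a = ½K_aγH² = 0.5×0.2619×116.0×30.5² = 14130 lb/ft, acting at H/3 = 10.17 ft above the base.
FS_sliding = μW / P_a = 0.63×80520 / 14130 = 3.590.

3.59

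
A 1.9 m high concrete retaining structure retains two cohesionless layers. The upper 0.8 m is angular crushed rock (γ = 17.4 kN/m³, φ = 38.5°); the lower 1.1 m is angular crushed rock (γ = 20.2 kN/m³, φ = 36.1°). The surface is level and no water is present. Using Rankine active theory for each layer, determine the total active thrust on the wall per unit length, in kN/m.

8.41 kN/m

K_a1 = tan²(45°−38.5°/2) = 0.2327; K_a2 = tan²(45°−36.1°/2) = 0.2585.
Layer 1: σ at base = K_a1 γ₁ h₁ = 3.239 kPa; P₁ = ½×3.239×0.8 = 1.295.
Layer 2: σ_v at top = γ₁h₁ = 13.92; σ_h top = K_a2×13.92 = 3.598; σ_h base = K_a2×(13.92+20.2×1.1) = 9.342.
P₂ = ½(3.598+9.342)×1.1 = 7.117. Total P_a = 1.295+7.117 = 8.413 kN/m.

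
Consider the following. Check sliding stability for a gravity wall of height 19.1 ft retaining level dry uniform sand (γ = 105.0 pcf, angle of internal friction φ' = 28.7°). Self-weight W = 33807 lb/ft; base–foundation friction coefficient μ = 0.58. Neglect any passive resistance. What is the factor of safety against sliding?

K_a = tan²(45° − 28.7°/2) = 0.3511.
P_a = ½K_aγH² = 0.5×0.3511×105.0×19.1² = 6725 lb/ft, acting at H/3 = 6.367 ft above the base.
FS_sliding = μW / P_a = 0.58×33807 / 6725 = 2.916.

2.92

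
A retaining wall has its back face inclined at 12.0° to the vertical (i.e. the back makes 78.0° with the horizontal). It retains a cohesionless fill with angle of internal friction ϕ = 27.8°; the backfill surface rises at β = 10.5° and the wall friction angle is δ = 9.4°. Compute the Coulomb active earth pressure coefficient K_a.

K_a = sin²(α+φ) / [sin²α · sin(α−δ) · (1 + √{sin(φ+δ)sin(φ−β) / (sin(α−δ)sin(α+β))})²].
With α = 78.0°, φ = 27.8°, δ = 9.4°, β = 10.5°: K_a = 0.5016.

0.502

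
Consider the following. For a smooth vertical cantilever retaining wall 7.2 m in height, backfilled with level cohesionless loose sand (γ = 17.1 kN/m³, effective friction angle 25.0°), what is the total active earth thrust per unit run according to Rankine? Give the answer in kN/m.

K_a = tan²(45° − φ/2) = 0.4059.
P_a = ½ K_a γ H² = 0.5 × 0.4059 × 17.1 × 7.2² = 179.9 kN/m.

180 kN/m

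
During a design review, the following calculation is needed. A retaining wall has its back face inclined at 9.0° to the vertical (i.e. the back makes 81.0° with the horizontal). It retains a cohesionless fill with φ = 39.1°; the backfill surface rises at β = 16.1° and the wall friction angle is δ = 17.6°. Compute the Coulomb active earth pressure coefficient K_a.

K_a = sin²(α+φ) / [sin²α · sin(α−δ) · (1 + √{sin(φ+δ)sin(φ−β) / (sin(α−δ)sin(α+β))})²].
With α = 81.0°, φ = 39.1°, δ = 17.6°, β = 16.1°: K_a = 0.3324.

0.332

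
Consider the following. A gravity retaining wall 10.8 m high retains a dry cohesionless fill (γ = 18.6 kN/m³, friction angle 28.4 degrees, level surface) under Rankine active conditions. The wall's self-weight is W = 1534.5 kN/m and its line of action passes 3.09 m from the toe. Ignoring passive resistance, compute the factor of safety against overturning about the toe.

K_a = tan²(45° − 28.4°/2) = 0.3554.
P_a = ½K_aγH² = 0.5×0.3554×18.6×10.8² = 385.5 kN/m, acting at H/3 = 3.600 m above the base.
Overturning moment M_o = P_a × H/3 = 385.5 × 3.600 = 1388.
Resisting moment M_r = W × 3.09 = 1534.5 × 3.09 = 4742.
FS_overturning = M_r/M_o = 4742/1388 = 3.417.

3.42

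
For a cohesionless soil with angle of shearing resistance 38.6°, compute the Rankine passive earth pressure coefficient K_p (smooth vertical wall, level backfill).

K_p = (1 + sin φ)/(1 − sin φ) = tan²(45° + 38.6°/2) = 4.317.

4.32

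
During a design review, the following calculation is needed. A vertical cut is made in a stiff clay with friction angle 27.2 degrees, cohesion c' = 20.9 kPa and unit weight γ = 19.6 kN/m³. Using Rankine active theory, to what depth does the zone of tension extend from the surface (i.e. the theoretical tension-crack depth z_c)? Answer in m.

K_a = tan²(45° − 27.2°/2) = 0.3726; √K_a = 0.6104.
The active pressure is zero where K_a γ z = 2c√K_a, so z_c = 2c/(γ√K_a) = 2×20.9/(19.6×0.6104) = 3.494 m.

3.49 m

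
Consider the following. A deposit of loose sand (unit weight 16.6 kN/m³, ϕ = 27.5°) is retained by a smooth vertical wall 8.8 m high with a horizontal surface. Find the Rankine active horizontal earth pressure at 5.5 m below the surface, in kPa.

33.6 kPa

K_a = (1 − sin φ)/(1 + sin φ) = 0.3682.
σ_h = K_a γ z = 0.3682 × 16.6 × 5.5 = 33.62 kPa.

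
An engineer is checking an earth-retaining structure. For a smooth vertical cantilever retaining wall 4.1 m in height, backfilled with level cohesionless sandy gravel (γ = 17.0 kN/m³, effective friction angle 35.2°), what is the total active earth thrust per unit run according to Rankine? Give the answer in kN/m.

38.4 kN/m

K_a = tan²(45° − φ/2) = 0.2687.
P_a = ½ K_a γ H² = 0.5 × 0.2687 × 17.0 × 4.1² = 38.39 kN/m.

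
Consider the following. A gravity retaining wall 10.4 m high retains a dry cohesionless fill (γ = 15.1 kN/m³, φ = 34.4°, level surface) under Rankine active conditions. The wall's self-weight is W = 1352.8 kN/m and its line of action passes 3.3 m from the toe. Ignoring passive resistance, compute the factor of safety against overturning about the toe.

K_a = tan²(45° − 34.4°/2) = 0.2780.
P_a = ½K_aγH² = 0.5×0.2780×15.1×10.4² = 227.0 kN/m, acting at H/3 = 3.467 m above the base.
Overturning moment M_o = P_a × H/3 = 227.0 × 3.467 = 786.9.
Resisting moment M_r = W × 3.3 = 1352.8 × 3.3 = 4464.
FS_overturning = M_r/M_o = 4464/786.9 = 5.673.

5.67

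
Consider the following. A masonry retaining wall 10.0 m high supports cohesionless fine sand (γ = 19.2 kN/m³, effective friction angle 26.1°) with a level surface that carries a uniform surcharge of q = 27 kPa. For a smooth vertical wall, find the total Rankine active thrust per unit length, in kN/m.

K_a = tan²(45° − φ/2) = 0.3889.
Soil triangle: ½ K_a γ H² = 0.5×0.3889×19.2×10.0² = 373.4 kN/m.
Surcharge rectangle: K_a q H = 0.3889×27×10.0 = 105.0 kN/m.
Total = 373.4 + 105.0 = 478.4 kN/m.

478 kN/m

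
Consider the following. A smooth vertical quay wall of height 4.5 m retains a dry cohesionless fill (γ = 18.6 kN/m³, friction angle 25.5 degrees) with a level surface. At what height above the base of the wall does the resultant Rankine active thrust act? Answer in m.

1.50 m

K_a = 0.3981.
The pressure distribution is triangular, so the resultant acts at H/3 above the base = 4.5/3 = 1.500 m.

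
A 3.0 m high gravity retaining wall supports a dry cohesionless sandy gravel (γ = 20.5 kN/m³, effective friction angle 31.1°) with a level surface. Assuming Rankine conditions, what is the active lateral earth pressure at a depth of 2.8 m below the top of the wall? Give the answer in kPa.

18.3 kPa

K_a = (1 − sin φ)/(1 + sin φ) = 0.3188.
σ_h = K_a γ z = 0.3188 × 20.5 × 2.8 = 18.30 kPa.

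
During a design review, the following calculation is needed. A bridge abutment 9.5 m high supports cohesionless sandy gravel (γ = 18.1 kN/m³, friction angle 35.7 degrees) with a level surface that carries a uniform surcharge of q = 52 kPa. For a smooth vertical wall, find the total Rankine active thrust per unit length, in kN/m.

K_a = tan²(45° − φ/2) = 0.2630.
Soil triangle: ½ K_a γ H² = 0.5×0.2630×18.1×9.5² = 214.8 kN/m.
Surcharge rectangle: K_a q H = 0.2630×52×9.5 = 129.9 kN/m.
Total = 214.8 + 129.9 = 344.7 kN/m.

345 kN/m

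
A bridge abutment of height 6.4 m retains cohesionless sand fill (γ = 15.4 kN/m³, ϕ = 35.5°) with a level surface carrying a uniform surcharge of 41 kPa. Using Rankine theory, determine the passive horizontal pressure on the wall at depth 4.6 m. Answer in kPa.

422 kPa

K_p = (1 + sin φ)/(1 − sin φ) = 3.770.
σ_v = γz + q = 15.4 × 4.6 + 41 = 111.8 kPa.
σ_h = K_p σ_v = 3.770 × 111.8 = 421.6 kPa.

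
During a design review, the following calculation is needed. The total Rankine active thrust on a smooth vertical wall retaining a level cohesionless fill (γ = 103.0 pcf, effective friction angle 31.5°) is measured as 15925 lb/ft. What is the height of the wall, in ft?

31.4 ft

K_a = 0.3136. P_a = ½ K_a γ H² ⇒ H = √(2P_a/(K_a γ)).
H = √(2×15925/(0.3136×103.0)) = 31.40 ft.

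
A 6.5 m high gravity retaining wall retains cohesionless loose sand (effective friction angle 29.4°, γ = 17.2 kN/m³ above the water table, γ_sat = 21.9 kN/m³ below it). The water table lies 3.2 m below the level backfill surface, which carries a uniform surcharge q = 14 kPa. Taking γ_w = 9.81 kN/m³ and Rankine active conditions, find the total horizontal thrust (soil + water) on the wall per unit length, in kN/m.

K_a = tan²(45° − φ/2) = 0.3415.
γ' = 21.9 − 9.81 = 12.09 kN/m³. h₂ = H − d_w = 3.3 m.
σ'_h: at surface K_a·q = 4.781; at WT K_a(q+γd_w) = 23.57; at base K_a(q+γd_w+γ'h₂) = 37.20 kPa.
P₁ = ½(4.781+23.57)×3.2 = 45.37; P₂ = ½(23.57+37.20)×3.3 = 100.3; P_w = ½γ_w h₂² = 53.42.
Total = 45.37+100.3+53.42 = 199.1 kN/m.

199 kN/m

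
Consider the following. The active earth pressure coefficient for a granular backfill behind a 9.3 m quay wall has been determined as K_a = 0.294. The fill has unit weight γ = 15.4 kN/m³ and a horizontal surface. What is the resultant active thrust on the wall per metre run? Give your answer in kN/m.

P = ½ K_a γ H² = 0.5 × 0.294 × 15.4 × 9.3² = 195.8 kN/m.

196 kN/m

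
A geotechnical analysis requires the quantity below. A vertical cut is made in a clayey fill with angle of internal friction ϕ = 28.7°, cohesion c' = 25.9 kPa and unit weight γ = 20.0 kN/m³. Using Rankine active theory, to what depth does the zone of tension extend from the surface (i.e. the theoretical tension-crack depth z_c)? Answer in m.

K_a = tan²(45° − 28.7°/2) = 0.3511; √K_a = 0.5926.
The active pressure is zero where K_a γ z = 2c√K_a, so z_c = 2c/(γ√K_a) = 2×25.9/(20.0×0.5926) = 4.371 m.

4.37 m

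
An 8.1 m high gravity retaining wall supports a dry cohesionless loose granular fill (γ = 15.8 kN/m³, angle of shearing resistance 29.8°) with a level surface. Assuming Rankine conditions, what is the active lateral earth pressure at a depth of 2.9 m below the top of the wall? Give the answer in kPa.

15.4 kPa

K_a = (1 − sin φ)/(1 + sin φ) = 0.3360.
σ_h = K_a γ z = 0.3360 × 15.8 × 2.9 = 15.40 kPa.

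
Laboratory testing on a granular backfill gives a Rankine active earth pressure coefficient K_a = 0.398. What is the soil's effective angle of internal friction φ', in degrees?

25.5°

K_a = tan²(45° − φ/2) ⇒ 45° − φ/2 = arctan(√0.398) = 32.25°.
φ = 2(45° − 32.25°) = 25.51°.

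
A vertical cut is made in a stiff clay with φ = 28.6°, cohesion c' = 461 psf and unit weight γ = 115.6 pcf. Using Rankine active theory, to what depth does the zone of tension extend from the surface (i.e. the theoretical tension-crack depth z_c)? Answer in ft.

K_a = tan²(45° − 28.6°/2) = 0.3525; √K_a = 0.5938.
The active pressure is zero where K_a γ z = 2c√K_a, so z_c = 2c/(γ√K_a) = 2×461/(115.6×0.5938) = 13.43 ft.

13.4 ft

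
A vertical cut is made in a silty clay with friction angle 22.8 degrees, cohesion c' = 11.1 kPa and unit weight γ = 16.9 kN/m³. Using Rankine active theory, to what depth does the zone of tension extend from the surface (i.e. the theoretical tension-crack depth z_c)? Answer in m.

1.98 m

K_a = tan²(45° − 22.8°/2) = 0.4414; √K_a = 0.6644.
The active pressure is zero where K_a γ z = 2c√K_a, so z_c = 2c/(γ√K_a) = 2×11.1/(16.9×0.6644) = 1.977 m.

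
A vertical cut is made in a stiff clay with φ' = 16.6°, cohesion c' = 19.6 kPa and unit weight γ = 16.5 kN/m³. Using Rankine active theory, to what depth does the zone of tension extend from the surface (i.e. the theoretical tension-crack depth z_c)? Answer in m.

3.19 m

K_a = tan²(45° − 16.6°/2) = 0.5556; √K_a = 0.7454.
The active pressure is zero where K_a γ z = 2c√K_a, so z_c = 2c/(γ√K_a) = 2×19.6/(16.5×0.7454) = 3.187 m.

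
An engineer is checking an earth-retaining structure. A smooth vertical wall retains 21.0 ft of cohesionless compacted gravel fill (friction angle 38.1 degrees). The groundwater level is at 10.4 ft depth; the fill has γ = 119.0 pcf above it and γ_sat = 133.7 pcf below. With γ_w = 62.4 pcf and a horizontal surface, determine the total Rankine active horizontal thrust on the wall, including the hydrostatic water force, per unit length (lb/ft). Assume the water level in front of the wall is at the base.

K_a = tan²(45° − φ/2) = 0.2368.
γ' = 133.7 − 62.4 = 71.30 pcf. Depth below WT = 10.6 ft.
σ'_h at WT = K_a γ d_w = 293.1 psf; at base = 293.1 + K_a γ' × 10.6 = 472.1 psf.
P₁ (0–10.4 ft) = ½×293.1×10.4 = 1524. P₂ (10.4–21.0 ft) = ½(293.1+472.1)×10.6 = 4056.
P_w = ½ γ_w h₂² = 0.5×62.4×10.6² = 3506. Total = 1524+4056+3506 = 9085 lb/ft.

9090 lb/ft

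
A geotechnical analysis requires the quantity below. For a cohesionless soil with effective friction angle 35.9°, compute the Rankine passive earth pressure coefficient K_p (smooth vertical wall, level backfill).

K_p = (1 + sin φ)/(1 − sin φ) = tan²(45° + 35.9°/2) = 3.835.

3.84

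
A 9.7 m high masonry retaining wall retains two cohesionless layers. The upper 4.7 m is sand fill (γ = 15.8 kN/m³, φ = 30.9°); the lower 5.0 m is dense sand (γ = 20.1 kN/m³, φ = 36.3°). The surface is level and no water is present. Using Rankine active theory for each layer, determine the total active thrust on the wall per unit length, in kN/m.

K_a1 = tan²(45°−30.9°/2) = 0.3214; K_a2 = tan²(45°−36.3°/2) = 0.2563.
Layer 1: σ at base = K_a1 γ₁ h₁ = 23.87 kPa; P₁ = ½×23.87×4.7 = 56.09.
Layer 2: σ_v at top = γ₁h₁ = 74.26; σ_h top = K_a2×74.26 = 19.03; σ_h base = K_a2×(74.26+20.1×5.0) = 44.79.
P₂ = ½(19.03+44.79)×5.0 = 159.5. Total P_a = 56.09+159.5 = 215.6 kN/m.

216 kN/m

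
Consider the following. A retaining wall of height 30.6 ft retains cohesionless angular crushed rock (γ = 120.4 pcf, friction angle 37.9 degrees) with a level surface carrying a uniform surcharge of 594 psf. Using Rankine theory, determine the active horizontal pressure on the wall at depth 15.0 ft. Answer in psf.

K_a = (1 − sin φ)/(1 + sin φ) = 0.2389.
σ_v = γz + q = 120.4 × 15.0 + 594 = 2400 psf.
σ_h = K_a σ_v = 0.2389 × 2400 = 573.5 psf.

573 psf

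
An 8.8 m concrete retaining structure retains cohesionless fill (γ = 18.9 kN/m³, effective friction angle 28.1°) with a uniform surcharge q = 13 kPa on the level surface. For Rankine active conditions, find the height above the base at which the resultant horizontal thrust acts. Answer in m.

K_a = 0.3596.
Triangular part P₁ = ½K_aγH² = 263.2 at H/3 = 2.933 m; rectangular part P₂ = K_a q H = 41.14 at H/2 = 4.400 m.
ȳ = (P₁·2.933 + P₂·4.400)/(P₁+P₂) = 3.132 m.

3.13 m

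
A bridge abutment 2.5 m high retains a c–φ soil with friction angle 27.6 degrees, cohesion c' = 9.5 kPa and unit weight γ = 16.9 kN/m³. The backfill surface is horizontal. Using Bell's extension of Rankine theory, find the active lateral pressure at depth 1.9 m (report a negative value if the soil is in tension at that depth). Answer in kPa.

0.270 kPa

K_a = (1 − sin φ)/(1 + sin φ) = 0.3668.
σ_a = K_a γ z − 2c√K_a = 0.3668×16.9×1.9 − 2×9.5×0.6056 = 0.2704 kPa.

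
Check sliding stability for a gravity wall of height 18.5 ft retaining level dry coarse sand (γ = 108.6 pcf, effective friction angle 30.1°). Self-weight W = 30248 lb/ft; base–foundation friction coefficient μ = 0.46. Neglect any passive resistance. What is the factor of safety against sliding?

K_a = tan²(45° − 30.1°/2) = 0.3320.
P_a = ½K_aγH² = 0.5×0.3320×108.6×18.5² = 6170 lb/ft, acting at H/3 = 6.167 ft above the base.
FS_sliding = μW / P_a = 0.46×30248 / 6170 = 2.255.

2.26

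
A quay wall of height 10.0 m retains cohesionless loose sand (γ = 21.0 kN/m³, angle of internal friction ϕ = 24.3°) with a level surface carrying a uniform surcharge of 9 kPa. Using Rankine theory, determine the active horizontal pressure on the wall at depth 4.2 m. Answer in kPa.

K_a = (1 − sin φ)/(1 + sin φ) = 0.4169.
σ_v = γz + q = 21.0 × 4.2 + 9 = 97.20 kPa.
σ_h = K_a σ_v = 0.4169 × 97.20 = 40.52 kPa.

40.5 kPa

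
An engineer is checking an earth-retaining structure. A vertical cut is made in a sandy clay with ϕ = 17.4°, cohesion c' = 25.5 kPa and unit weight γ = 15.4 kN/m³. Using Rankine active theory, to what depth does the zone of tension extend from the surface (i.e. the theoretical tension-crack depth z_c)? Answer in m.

K_a = tan²(45° − 17.4°/2) = 0.5396; √K_a = 0.7346.
The active pressure is zero where K_a γ z = 2c√K_a, so z_c = 2c/(γ√K_a) = 2×25.5/(15.4×0.7346) = 4.508 m.

4.51 m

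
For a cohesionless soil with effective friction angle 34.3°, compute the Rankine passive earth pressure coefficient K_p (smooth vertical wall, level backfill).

3.58

K_p = (1 + sin φ)/(1 − sin φ) = tan²(45° + 34.3°/2) = 3.582.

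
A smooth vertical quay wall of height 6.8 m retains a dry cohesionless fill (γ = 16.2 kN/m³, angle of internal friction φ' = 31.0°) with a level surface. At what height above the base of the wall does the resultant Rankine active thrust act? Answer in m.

2.27 m

K_a = 0.3201.
The pressure distribution is triangular, so the resultant acts at H/3 above the base = 6.8/3 = 2.267 m.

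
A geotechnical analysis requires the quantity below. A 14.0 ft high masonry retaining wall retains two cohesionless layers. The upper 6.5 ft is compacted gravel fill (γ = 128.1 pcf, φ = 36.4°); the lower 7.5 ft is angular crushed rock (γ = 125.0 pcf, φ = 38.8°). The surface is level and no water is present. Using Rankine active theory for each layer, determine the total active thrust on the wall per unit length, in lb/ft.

2930 lb/ft

K_a1 = tan²(45°−36.4°/2) = 0.2552; K_a2 = tan²(45°−38.8°/2) = 0.2296.
Layer 1: σ at base = K_a1 γ₁ h₁ = 212.5 psf; P₁ = ½×212.5×6.5 = 690.5.
Layer 2: σ_v at top = γ₁h₁ = 832.6; σ_h top = K_a2×832.6 = 191.1; σ_h base = K_a2×(832.6+125.0×7.5) = 406.3.
P₂ = ½(191.1+406.3)×7.5 = 2241. Total P_a = 690.5+2241 = 2931 lb/ft.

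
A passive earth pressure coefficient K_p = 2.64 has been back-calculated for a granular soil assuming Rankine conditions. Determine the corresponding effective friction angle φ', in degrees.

26.8°

K_p = (1+sin φ)/(1−sin φ) ⇒ sin φ = (K_p − 1)/(K_p + 1) = 0.4505.
φ = arcsin(0.4505) = 26.78°.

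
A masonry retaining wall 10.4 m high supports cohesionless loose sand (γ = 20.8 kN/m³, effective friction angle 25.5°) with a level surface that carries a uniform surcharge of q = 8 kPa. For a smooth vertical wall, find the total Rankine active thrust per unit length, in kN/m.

K_a = tan²(45° − φ/2) = 0.3981.
Soil triangle: ½ K_a γ H² = 0.5×0.3981×20.8×10.4² = 447.8 kN/m.
Surcharge rectangle: K_a q H = 0.3981×8×10.4 = 33.12 kN/m.
Total = 447.8 + 33.12 = 480.9 kN/m.

481 kN/m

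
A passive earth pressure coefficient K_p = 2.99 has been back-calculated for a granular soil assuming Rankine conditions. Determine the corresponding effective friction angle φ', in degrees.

29.9°

K_p = (1+sin φ)/(1−sin φ) ⇒ sin φ = (K_p − 1)/(K_p + 1) = 0.4987.
φ = arcsin(0.4987) = 29.92°.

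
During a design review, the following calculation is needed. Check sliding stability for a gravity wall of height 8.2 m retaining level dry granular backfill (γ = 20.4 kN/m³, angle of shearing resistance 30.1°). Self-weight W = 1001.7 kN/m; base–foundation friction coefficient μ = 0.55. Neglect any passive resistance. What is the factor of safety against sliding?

K_a = tan²(45° − 30.1°/2) = 0.3320.
P_a = ½K_aγH² = 0.5×0.3320×20.4×8.2² = 227.7 kN/m, acting at H/3 = 2.733 m above the base.
FS_sliding = μW / P_a = 0.55×1001.7 / 227.7 = 2.420.

2.42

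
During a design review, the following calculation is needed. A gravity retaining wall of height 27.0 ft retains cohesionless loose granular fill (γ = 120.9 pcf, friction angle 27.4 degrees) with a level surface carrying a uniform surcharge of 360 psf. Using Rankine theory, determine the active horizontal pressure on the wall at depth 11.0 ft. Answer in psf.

K_a = (1 − sin φ)/(1 + sin φ) = 0.3697.
σ_v = γz + q = 120.9 × 11.0 + 360 = 1690 psf.
σ_h = K_a σ_v = 0.3697 × 1690 = 624.7 psf.

625 psf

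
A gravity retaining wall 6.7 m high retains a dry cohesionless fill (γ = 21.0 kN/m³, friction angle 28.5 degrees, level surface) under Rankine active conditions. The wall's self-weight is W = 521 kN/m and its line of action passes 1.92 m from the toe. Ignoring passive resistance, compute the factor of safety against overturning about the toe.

2.68

K_a = tan²(45° − 28.5°/2) = 0.3540.
P_a = ½K_aγH² = 0.5×0.3540×21.0×6.7² = 166.8 kN/m, acting at H/3 = 2.233 m above the base.
Overturning moment M_o = P_a × H/3 = 166.8 × 2.233 = 372.6.
Resisting moment M_r = W × 1.92 = 521 × 1.92 = 1000.
FS_overturning = M_r/M_o = 1000/372.6 = 2.685.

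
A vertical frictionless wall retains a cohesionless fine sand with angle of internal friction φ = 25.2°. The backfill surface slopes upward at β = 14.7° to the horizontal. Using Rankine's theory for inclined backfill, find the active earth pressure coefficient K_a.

K_a = cos β · (cos β − √(cos²β − cos²φ)) / (cos β + √(cos²β − cos²φ)).
cos β = 0.9673, cos φ = 0.9048, √(cos²β − cos²φ) = 0.3419.
K_a = 0.9673 × (0.9673 − 0.3419)/(0.9673 + 0.3419) = 0.4620.

0.462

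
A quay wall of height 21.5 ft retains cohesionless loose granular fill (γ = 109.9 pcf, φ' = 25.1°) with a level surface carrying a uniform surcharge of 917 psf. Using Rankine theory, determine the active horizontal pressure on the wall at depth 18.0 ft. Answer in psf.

1170 psf

K_a = (1 − sin φ)/(1 + sin φ) = 0.4043.
σ_v = γz + q = 109.9 × 18.0 + 917 = 2895 psf.
σ_h = K_a σ_v = 0.4043 × 2895 = 1171 psf.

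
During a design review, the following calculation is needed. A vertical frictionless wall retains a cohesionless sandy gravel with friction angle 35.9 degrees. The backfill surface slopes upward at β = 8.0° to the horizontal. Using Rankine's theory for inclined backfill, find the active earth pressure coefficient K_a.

K_a = cos β · (cos β − √(cos²β − cos²φ)) / (cos β + √(cos²β − cos²φ)).
cos β = 0.9903, cos φ = 0.8100, √(cos²β − cos²φ) = 0.5696.
K_a = 0.9903 × (0.9903 − 0.5696)/(0.9903 + 0.5696) = 0.2670.

0.267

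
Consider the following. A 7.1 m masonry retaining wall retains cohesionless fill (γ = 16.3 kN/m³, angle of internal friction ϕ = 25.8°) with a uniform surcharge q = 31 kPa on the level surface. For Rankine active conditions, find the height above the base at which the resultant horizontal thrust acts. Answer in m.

2.78 m

K_a = 0.3935.
Triangular part P₁ = ½K_aγH² = 161.7 at H/3 = 2.367 m; rectangular part P₂ = K_a q H = 86.61 at H/2 = 3.550 m.
ȳ = (P₁·2.367 + P₂·3.550)/(P₁+P₂) = 2.779 m.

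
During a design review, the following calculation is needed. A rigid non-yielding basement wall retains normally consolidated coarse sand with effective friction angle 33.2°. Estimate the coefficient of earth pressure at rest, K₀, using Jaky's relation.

K₀ = 1 − sin φ' = 1 − sin 33.2° = 0.4524.

0.452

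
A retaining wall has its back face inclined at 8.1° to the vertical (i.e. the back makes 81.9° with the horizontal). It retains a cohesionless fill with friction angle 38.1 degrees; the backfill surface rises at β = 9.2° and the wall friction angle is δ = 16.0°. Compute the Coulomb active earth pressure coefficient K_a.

0.306

K_a = sin²(α+φ) / [sin²α · sin(α−δ) · (1 + √{sin(φ+δ)sin(φ−β) / (sin(α−δ)sin(α+β))})²].
With α = 81.9°, φ = 38.1°, δ = 16.0°, β = 9.2°: K_a = 0.3061.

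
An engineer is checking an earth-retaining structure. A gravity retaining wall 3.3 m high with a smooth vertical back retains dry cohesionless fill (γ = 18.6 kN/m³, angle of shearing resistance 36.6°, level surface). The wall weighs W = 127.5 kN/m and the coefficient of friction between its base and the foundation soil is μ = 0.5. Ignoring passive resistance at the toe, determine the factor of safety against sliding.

K_a = tan²(45° − 36.6°/2) = 0.2530.
P_a = ½K_aγH² = 0.5×0.2530×18.6×3.3² = 25.62 kN/m, acting at H/3 = 1.100 m above the base.
FS_sliding = μW / P_a = 0.5×127.5 / 25.62 = 2.488.

2.49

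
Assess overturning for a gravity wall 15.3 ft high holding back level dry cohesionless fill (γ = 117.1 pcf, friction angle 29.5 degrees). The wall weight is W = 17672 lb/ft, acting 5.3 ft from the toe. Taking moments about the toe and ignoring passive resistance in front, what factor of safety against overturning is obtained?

3.94

K_a = tan²(45° − 29.5°/2) = 0.3401.
P_a = ½K_aγH² = 0.5×0.3401×117.1×15.3² = 4661 lb/ft, acting at H/3 = 5.100 ft above the base.
Overturning moment M_o = P_a × H/3 = 4661 × 5.100 = 23770.
Resisting moment M_r = W × 5.3 = 17672 × 5.3 = 93660.
FS_overturning = M_r/M_o = 93660/23770 = 3.940.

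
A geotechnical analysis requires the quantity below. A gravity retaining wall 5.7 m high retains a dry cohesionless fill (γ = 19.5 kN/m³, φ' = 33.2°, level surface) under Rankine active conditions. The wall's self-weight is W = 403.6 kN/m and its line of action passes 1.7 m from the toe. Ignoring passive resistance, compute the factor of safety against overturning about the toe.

K_a = tan²(45° − 33.2°/2) = 0.2924.
P_a = ½K_aγH² = 0.5×0.2924×19.5×5.7² = 92.61 kN/m, acting at H/3 = 1.900 m above the base.
Overturning moment M_o = P_a × H/3 = 92.61 × 1.900 = 176.0.
Resisting moment M_r = W × 1.7 = 403.6 × 1.7 = 686.1.
FS_overturning = M_r/M_o = 686.1/176.0 = 3.899.

3.90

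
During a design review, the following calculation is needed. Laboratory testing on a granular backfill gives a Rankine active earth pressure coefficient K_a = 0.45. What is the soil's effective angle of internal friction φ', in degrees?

22.3°

K_a = tan²(45° − φ/2) ⇒ 45° − φ/2 = arctan(√0.45) = 33.85°.
φ = 2(45° − 33.85°) = 22.29°.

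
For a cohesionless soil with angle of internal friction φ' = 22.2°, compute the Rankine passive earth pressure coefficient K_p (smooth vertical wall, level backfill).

K_p = (1 + sin φ)/(1 − sin φ) = tan²(45° + 22.2°/2) = 2.215.

2.21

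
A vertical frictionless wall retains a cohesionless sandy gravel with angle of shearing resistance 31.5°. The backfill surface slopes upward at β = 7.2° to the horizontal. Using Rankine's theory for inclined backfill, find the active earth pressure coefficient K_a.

K_a = cos β · (cos β − √(cos²β − cos²φ)) / (cos β + √(cos²β − cos²φ)).
cos β = 0.9921, cos φ = 0.8526, √(cos²β − cos²φ) = 0.5072.
K_a = 0.9921 × (0.9921 − 0.5072)/(0.9921 + 0.5072) = 0.3208.

0.321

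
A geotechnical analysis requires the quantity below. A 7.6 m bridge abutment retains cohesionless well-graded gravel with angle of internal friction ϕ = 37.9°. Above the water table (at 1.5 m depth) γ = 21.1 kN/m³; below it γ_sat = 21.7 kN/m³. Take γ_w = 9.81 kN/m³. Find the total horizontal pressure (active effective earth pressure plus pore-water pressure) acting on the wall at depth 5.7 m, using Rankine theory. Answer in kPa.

K_a = (1 − sin φ)/(1 + sin φ) = 0.2389.
γ' = 21.7 − 9.81 = 11.89 kN/m³.
Effective vertical stress at 5.7 m: σ'_v = 21.1×1.5 + 11.89×4.20 = 81.59 kPa.
σ'_h = K_a σ'_v = 0.2389 × 81.59 = 19.49 kPa; u = γ_w × 4.20 = 41.20 kPa.
Total σ_h = 19.49 + 41.20 = 60.70 kPa.

60.7 kPa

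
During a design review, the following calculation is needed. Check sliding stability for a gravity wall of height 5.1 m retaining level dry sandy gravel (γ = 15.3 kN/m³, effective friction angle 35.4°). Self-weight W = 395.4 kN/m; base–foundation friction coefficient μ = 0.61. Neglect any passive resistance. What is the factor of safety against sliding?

4.55

K_a = tan²(45° − 35.4°/2) = 0.2664.
P_a = ½K_aγH² = 0.5×0.2664×15.3×5.1² = 53.01 kN/m, acting at H/3 = 1.700 m above the base.
FS_sliding = μW / P_a = 0.61×395.4 / 53.01 = 4.550.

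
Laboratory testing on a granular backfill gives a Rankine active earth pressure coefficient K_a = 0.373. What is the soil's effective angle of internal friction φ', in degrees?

27.2°

K_a = tan²(45° − φ/2) ⇒ 45° − φ/2 = arctan(√0.373) = 31.41°.
φ = 2(45° − 31.41°) = 27.17°.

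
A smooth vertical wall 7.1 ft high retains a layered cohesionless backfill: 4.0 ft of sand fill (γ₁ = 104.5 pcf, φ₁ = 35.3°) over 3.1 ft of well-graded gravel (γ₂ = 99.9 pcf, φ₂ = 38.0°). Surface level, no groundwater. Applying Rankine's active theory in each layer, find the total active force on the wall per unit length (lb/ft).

K_a1 = tan²(45°−35.3°/2) = 0.2675; K_a2 = tan²(45°−38.0°/2) = 0.2379.
Layer 1: σ at base = K_a1 γ₁ h₁ = 111.8 psf; P₁ = ½×111.8×4.0 = 223.7.
Layer 2: σ_v at top = γ₁h₁ = 418.0; σ_h top = K_a2×418.0 = 99.44; σ_h base = K_a2×(418.0+99.9×3.1) = 173.1.
P₂ = ½(99.44+173.1)×3.1 = 422.4. Total P_a = 223.7+422.4 = 646.1 lb/ft.

646 lb/ft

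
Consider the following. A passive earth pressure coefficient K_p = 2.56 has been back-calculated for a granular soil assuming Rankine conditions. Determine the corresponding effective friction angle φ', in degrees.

26.0°

K_p = (1+sin φ)/(1−sin φ) ⇒ sin φ = (K_p − 1)/(K_p + 1) = 0.4382.
φ = arcsin(0.4382) = 25.99°.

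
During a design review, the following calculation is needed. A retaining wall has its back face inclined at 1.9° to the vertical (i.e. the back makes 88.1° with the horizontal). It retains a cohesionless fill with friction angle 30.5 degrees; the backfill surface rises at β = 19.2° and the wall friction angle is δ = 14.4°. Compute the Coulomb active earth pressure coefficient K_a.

K_a = sin²(α+φ) / [sin²α · sin(α−δ) · (1 + √{sin(φ+δ)sin(φ−β) / (sin(α−δ)sin(α+β))})²].
With α = 88.1°, φ = 30.5°, δ = 14.4°, β = 19.2°: K_a = 0.4170.

0.417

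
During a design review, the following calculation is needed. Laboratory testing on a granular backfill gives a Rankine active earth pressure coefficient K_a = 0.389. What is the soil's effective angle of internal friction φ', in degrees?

26.1°

K_a = tan²(45° − φ/2) ⇒ 45° − φ/2 = arctan(√0.389) = 31.95°.
φ = 2(45° − 31.95°) = 26.10°.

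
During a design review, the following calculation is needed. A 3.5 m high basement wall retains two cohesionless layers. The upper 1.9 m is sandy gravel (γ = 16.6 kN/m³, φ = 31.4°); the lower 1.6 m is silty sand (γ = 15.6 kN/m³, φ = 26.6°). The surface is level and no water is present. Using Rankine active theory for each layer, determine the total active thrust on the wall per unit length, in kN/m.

36.3 kN/m

K_a1 = tan²(45°−31.4°/2) = 0.3149; K_a2 = tan²(45°−26.6°/2) = 0.3814.
Layer 1: σ at base = K_a1 γ₁ h₁ = 9.932 kPa; P₁ = ½×9.932×1.9 = 9.436.
Layer 2: σ_v at top = γ₁h₁ = 31.54; σ_h top = K_a2×31.54 = 12.03; σ_h base = K_a2×(31.54+15.6×1.6) = 21.55.
P₂ = ½(12.03+21.55)×1.6 = 26.87. Total P_a = 9.436+26.87 = 36.30 kN/m.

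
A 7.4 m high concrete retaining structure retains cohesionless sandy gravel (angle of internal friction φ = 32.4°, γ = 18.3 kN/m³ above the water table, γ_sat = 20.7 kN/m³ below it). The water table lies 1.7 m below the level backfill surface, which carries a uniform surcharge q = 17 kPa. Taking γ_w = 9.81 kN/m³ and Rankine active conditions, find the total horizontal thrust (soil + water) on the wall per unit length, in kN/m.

K_a = tan²(45° − φ/2) = 0.3022.
γ' = 20.7 − 9.81 = 10.89 kN/m³. h₂ = H − d_w = 5.7 m.
σ'_h: at surface K_a·q = 5.138; at WT K_a(q+γd_w) = 14.54; at base K_a(q+γd_w+γ'h₂) = 33.30 kPa.
P₁ = ½(5.138+14.54)×1.7 = 16.73; P₂ = ½(14.54+33.30)×5.7 = 136.3; P_w = ½γ_w h₂² = 159.4.
Total = 16.73+136.3+159.4 = 312.4 kN/m.

312 kN/m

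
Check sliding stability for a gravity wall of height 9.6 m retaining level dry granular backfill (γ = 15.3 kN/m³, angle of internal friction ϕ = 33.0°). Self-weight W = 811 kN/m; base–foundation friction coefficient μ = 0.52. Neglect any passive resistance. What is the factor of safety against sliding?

K_a = tan²(45° − 33.0°/2) = 0.2948.
P_a = ½K_aγH² = 0.5×0.2948×15.3×9.6² = 207.8 kN/m, acting at H/3 = 3.200 m above the base.
FS_sliding = μW / P_a = 0.52×811 / 207.8 = 2.029.

2.03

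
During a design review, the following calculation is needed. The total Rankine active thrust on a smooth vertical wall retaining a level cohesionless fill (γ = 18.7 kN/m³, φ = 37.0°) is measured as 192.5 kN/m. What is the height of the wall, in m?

K_a = 0.2486. P_a = ½ K_a γ H² ⇒ H = √(2P_a/(K_a γ)).
H = √(2×192.5/(0.2486×18.7)) = 9.101 m.

9.10 m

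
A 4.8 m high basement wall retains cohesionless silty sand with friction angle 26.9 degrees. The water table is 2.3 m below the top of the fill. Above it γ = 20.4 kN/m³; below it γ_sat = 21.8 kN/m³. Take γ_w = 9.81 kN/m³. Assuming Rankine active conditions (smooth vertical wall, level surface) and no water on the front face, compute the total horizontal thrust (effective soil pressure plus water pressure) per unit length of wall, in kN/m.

K_a = tan²(45° − φ/2) = 0.3770.
γ' = 21.8 − 9.81 = 11.99 kN/m³. Depth below WT = 2.5 m.
σ'_h at WT = K_a γ d_w = 17.69 kPa; at base = 17.69 + K_a γ' × 2.5 = 28.99 kPa.
P₁ (0–2.3 m) = ½×17.69×2.3 = 20.34. P₂ (2.3–4.8 m) = ½(17.69+28.99)×2.5 = 58.35.
P_w = ½ γ_w h₂² = 0.5×9.81×2.5² = 30.66. Total = 20.34+58.35+30.66 = 109.3 kN/m.

109 kN/m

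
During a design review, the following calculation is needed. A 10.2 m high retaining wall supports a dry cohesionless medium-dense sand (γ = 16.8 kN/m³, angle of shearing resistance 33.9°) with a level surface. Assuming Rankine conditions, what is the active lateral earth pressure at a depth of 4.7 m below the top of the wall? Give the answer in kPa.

22.4 kPa

K_a = (1 − sin φ)/(1 + sin φ) = 0.2839.
σ_h = K_a γ z = 0.2839 × 16.8 × 4.7 = 22.42 kPa.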